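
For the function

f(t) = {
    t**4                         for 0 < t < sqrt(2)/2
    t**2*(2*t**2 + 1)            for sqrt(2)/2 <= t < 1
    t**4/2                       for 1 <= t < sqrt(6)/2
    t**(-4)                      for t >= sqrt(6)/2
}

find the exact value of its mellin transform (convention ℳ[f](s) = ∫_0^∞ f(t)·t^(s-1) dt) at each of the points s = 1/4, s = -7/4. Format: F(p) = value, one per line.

F(1/4) = 2**(7/8)*(-1290 + 1759*3**(1/8) + 3660*2**(1/8))/9180
F(-7/4) = 2**(7/8)*(-2622 + 239*3**(1/8) + 2898*2**(1/8))/1242

strip the power substitution: t**2 on [0, 1/2); t*(2*t + 1) on [1/2, 1); t**2/2 on [1, 3/2); …
back out the shared t-power: t on [0, 1/2); 2*t + 1 on [1/2, 1); t/2 on [1, 3/2); …
summing 4 kernel integrals split by sqrt(2)/2, 1, sqrt(6)/2 yields ℳ[f](s)
over [0, sqrt(2)/2), the kernel integral of t**4 enters the sum
on [sqrt(2)/2, 1): add ∫ t**2*(2*t**2 + 1)·t^(s-1) dt
segment [1, sqrt(6)/2) carries t**4/2; integrate it
∫ t**(-4)·t^(s-1) over [sqrt(6)/2, ∞)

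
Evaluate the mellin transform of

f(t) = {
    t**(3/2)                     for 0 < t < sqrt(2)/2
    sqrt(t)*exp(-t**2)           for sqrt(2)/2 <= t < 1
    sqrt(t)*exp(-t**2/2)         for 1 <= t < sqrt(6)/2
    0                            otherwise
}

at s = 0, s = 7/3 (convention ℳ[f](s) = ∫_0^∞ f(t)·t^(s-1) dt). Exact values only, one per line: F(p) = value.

the shared t-power comes off first: t on [0, sqrt(2)/2); exp(-t**2) on [sqrt(2)/2, 1); exp(-t**2/2) on [1, sqrt(6)/2)
reversing the power substitution: sqrt(t) on [0, 1/2); exp(-t) on [1/2, 1); exp(-t/2) on [1, 3/2)
split f at sqrt(2)/2, 1: ℳ[f](s) collects 3 kernel integrals
on [0, sqrt(2)/2) integrate f = t**(3/2) against the kernel
piece [sqrt(2)/2, 1): integrate sqrt(t)*exp(-t**2) against the kernel
segment [1, sqrt(6)/2) carries sqrt(t)*exp(-t**2/2); integrate it

F(0) = -2**(1/4)*uppergamma(1/4, 3/4)/2 - uppergamma(1/4, 1)/2 + uppergamma(1/4, 1/2)/2 + 2**(1/4)*uppergamma(1/4, 1/2)/2 + 2**(1/4)/3
F(7/3) = -2**(5/12)*uppergamma(17/12, 3/4) - uppergamma(17/12, 1)/2 + 3*2**(1/12)/46 + uppergamma(17/12, 1/2)/2 + 2**(5/12)*uppergamma(17/12, 1/2)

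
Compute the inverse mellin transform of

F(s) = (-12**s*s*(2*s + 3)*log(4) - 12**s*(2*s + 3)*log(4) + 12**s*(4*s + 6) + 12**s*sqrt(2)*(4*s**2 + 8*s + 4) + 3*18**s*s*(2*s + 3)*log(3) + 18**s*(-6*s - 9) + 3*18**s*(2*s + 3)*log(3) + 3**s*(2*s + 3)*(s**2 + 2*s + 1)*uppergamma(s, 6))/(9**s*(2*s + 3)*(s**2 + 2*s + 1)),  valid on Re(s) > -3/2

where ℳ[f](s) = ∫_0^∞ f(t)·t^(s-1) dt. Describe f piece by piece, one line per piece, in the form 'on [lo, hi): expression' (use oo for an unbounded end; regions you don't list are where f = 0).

on [0, 4/3): 3*sqrt(6)*t**(3/2)/4
on [4/3, 2): 3*t*log(3*t/2)/2
on [2, oo): exp(-3*t)

peel off the common scale on t: t**(3/2) on [0, 2); t*log(t) on [2, 3); exp(-2*t) on [3, ∞)
the 3 pieces separated at 4/3, 2 each add one integral
segment [0, 4/3) carries 3*sqrt(6)*t**(3/2)/4; integrate it
on [4/3, 2) integrate f = 3*t*log(3*t/2)/2 against the kernel
[2, ∞) adds the kernel integral of exp(-3*t)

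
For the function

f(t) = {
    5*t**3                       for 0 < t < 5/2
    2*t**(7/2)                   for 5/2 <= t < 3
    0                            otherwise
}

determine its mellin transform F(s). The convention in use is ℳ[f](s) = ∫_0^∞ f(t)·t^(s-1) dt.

(4*3**(s + 7/2)*(s + 3) + 5*(5/2)**(s + 3)*(2*s + 7) - 4*(5/2)**(s + 7/2)*(s + 3))/((s + 3)*(2*s + 7))
  Re(s) > -3

breakpoints 5/2: one integral from each of the 2 segments
between 0 and 5/2 the integrand is 5*t**3·t^(s-1)
between 5/2 and 3 the integrand is 2*t**(7/2)·t^(s-1)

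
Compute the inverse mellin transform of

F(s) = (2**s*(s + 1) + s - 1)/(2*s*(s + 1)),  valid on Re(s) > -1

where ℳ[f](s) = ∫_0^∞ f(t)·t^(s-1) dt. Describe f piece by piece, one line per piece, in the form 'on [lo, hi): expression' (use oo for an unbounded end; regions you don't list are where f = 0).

on [0, 1): t
on [1, 2): 1/2

f breaks at 1 into 2 integrals to sum
segment [0, 1) carries t; integrate it
between 1 and 2 the integrand is 1/2·t^(s-1)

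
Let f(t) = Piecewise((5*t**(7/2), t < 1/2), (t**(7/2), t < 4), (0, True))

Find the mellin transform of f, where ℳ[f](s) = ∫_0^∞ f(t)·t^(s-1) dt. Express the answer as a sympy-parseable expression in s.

(2**(1/2 - s) + 2**(2*s + 9))/(2*(2*s + 7))
  Re(s) > -7/2

integrate the 2 segments split at 1/2, then add the results
∫ over [0, 1/2) of 5*t**(7/2)·t^(s-1) joins the sum
∫ over [1/2, 4) of t**(7/2)·t^(s-1) joins the sum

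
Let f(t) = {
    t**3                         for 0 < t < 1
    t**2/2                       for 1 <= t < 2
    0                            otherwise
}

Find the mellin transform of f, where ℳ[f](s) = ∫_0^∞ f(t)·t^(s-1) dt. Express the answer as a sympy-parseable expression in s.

remove the shared t-power first: t on [0, 1); 1/2 on [1, 2)
summing 2 kernel integrals split by 1 yields ℳ[f](s)
piece [0, 1): integrate t**3 against the kernel
for t in [1, 2): the term is ∫ t**2/2·t^(s-1)

(2**(s + 2)*(s + 3) + s + 1)/(2*(s + 2)*(s + 3))
  Re(s) > -3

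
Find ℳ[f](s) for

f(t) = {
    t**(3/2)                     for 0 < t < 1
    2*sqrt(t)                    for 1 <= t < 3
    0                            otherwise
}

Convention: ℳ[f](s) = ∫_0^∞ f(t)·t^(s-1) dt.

breakpoints 1: one integral from each of the 2 segments
∫ over [0, 1) of t**(3/2)·t^(s-1) joins the sum
for t in [1, 3): the term is ∫ 2*sqrt(t)·t^(s-1)

(4*sqrt(3)*3**s*(2*s + 3) - 4*s - 10)/((2*s + 1)*(2*s + 3))
  Re(s) > -3/2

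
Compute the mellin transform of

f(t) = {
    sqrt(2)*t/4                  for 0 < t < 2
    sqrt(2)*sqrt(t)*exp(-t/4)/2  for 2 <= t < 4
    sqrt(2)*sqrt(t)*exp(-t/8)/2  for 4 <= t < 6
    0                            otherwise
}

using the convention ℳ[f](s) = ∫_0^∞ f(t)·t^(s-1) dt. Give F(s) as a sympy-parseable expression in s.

invert the common scale on t to get sqrt(2)*t/2 on [0, 1); sqrt(t)*exp(-t/2) on [1, 2); sqrt(t)*exp(-t/4) on [2, 3)
back out the shared t-power: sqrt(2)*sqrt(t)/2 on [0, 1); exp(-t/2) on [1, 2); exp(-t/4) on [2, 3)
undo the common scale on t: sqrt(t) on [0, 1/2); exp(-t) on [1/2, 1); exp(-t/2) on [1, 3/2)
integrate the 3 segments split at 2, 4, then add the results
segment 0 to 2 holds sqrt(2)*t/4; add its integral
piece [2, 4): integrate sqrt(2)*sqrt(t)*exp(-t/4)/2 against the kernel
segment [4, 6) carries sqrt(2)*sqrt(t)*exp(-t/8)/2; integrate it

2**(s - 1)*(2**(s + 3/2)*(s + 1)*uppergamma(s + 1/2, 1/2) - 2**(s + 3/2)*(s + 1)*uppergamma(s + 1/2, 1) + 2**(2*s + 2)*(s + 1)*uppergamma(s + 1/2, 1/2) - 2**(2*s + 2)*(s + 1)*uppergamma(s + 1/2, 3/4) + sqrt(2))/(s + 1)
  Re(s) > -1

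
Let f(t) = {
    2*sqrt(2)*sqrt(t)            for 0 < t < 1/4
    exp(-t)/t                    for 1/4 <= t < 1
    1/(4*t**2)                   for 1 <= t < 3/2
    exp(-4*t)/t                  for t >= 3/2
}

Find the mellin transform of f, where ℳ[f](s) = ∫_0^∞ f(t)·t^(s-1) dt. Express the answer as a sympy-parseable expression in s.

(24**s*(s - 2)*(2*s + 1)*uppergamma(s - 1, 1/4) - 24**s*(s - 2)*(2*s + 1)*uppergamma(s - 1, 1) - 24**s*(2*s + 1)/4 + 36**s*(2*s + 1)/9 + 4*6**s*(s - 2)*(2*s + 1)*uppergamma(s - 1, 6) + 2*sqrt(2)*6**s*(s - 2))/(24**s*(s - 2)*(2*s + 1))
  Re(s) > -1/2

remove the shared t-power first: 2*sqrt(2)*t**(3/2) on [0, 1/4); exp(-t) on [1/4, 1); 1/(4*t) on [1, 3/2); …
undo the common scale on t: t**(3/2) on [0, 1/2); exp(-t/2) on [1/2, 2); 1/(2*t) on [2, 3); …
breakpoints 1/4, 1, 3/2: one integral from each of the 4 segments
the [0, 1/4) slice contributes ∫ 2*sqrt(2)*sqrt(t)·t^(s-1) dt
on [1/4, 1) integrate f = exp(-t)/t against the kernel
segment 1 to 3/2 holds 1/(4*t**2); add its integral
on [3/2, ∞): add ∫ exp(-4*t)/t·t^(s-1) dt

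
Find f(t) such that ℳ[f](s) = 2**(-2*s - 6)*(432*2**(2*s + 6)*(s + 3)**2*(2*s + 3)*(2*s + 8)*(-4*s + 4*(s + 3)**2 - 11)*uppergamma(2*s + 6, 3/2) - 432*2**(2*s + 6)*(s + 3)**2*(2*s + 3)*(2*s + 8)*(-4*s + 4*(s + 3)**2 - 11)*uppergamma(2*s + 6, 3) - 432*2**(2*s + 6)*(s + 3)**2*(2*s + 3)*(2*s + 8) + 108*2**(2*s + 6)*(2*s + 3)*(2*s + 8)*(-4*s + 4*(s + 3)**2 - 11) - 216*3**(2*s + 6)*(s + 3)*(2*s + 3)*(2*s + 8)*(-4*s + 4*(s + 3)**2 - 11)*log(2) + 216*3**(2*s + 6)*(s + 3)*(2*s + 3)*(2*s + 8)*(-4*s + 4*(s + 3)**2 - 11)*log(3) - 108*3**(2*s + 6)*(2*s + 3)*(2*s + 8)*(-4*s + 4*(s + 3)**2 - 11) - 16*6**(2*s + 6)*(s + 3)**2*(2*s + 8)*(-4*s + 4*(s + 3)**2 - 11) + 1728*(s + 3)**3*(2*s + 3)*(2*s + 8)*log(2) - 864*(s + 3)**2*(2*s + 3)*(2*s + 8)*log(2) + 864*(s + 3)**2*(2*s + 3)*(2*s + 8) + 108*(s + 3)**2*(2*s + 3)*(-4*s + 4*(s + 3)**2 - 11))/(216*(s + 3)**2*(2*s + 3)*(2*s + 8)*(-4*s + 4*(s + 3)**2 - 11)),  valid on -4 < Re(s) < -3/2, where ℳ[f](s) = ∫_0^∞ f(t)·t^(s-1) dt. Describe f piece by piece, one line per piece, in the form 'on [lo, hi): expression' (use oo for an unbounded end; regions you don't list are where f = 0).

remove the shared t-power first: t**3 on [0, 1/4); t**(3/2)*log(sqrt(t)) on [1/4, 1); t**2*log(sqrt(t)) on [1, 9/4); …
back out the shared t-power: t on [0, 1/4); log(sqrt(t))/sqrt(t) on [1/4, 1); log(sqrt(t)) on [1, 9/4); …
strip the power substitution: t**2 on [0, 1/2); log(t)/t on [1/2, 1); log(t) on [1, 3/2); …
integrate the 5 segments split at 1/4, 1, 9/4, 9, then add the results
[0, 1/4) adds the kernel integral of t**4
∫ over [1/4, 1) of t**(5/2)*log(sqrt(t))·t^(s-1) joins the sum
on [1, 9/4): add ∫ t**3*log(sqrt(t))·t^(s-1) dt
∫ t**3*exp(-sqrt(t))·t^(s-1) over [9/4, 9)
the [9, ∞) slice contributes ∫ t**(3/2)·t^(s-1) dt

on [0, 1/4): t**4
on [1/4, 1): t**(5/2)*log(sqrt(t))
on [1, 9/4): t**3*log(sqrt(t))
on [9/4, 9): t**3*exp(-sqrt(t))
on [9, oo): t**(3/2)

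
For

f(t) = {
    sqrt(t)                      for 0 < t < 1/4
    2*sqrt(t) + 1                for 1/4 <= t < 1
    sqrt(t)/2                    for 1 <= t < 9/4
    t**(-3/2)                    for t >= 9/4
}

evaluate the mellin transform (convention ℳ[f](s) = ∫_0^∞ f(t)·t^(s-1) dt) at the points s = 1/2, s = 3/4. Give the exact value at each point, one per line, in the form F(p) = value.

F(1/2) = 275/72
F(3/4) = -13*sqrt(2)/30 + 403*sqrt(6)/540 + 38/15

undo the power substitution: t on [0, 1/2); 2*t + 1 on [1/2, 1); t/2 on [1, 3/2); …
split f at 1/4, 1, 9/4: ℳ[f](s) collects 4 kernel integrals
on [0, 1/4): add ∫ sqrt(t)·t^(s-1) dt
on [1/4, 1) integrate f = (2*sqrt(t) + 1) against the kernel
between 1 and 9/4 the integrand is sqrt(t)/2·t^(s-1)
on [9/4, ∞) integrate f = t**(-3/2) against the kernel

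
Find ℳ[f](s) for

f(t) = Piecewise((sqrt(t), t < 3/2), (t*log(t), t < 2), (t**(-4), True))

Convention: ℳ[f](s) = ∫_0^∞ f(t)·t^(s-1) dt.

(-32*2**(2*s)*(s - 4)*(2*s + 1) + 3**s*s*(s - 4)*(2*s + 1)*(-24*log(3) + 24*log(2)) + 3**s*(s - 4)*(2*s + 1)*(-24*log(3) + 24*log(2)) + 24*3**s*(s - 4)*(2*s + 1) + 16*3**s*sqrt(6)*(s - 4)*(s**2 + 2*s + 1) + 32*4**s*s*(s - 4)*(2*s + 1)*log(2) + 32*4**s*(s - 4)*(2*s + 1)*log(2) - 4**s*(2*s + 1)*(s**2 + 2*s + 1))/(16*2**s*(s - 4)*(2*s + 1)*(s**2 + 2*s + 1))
  -1/2 < Re(s) < 4

linearity at 3/2, 2 turns ℳ[f](s) into 3 summed integrals
between 0 and 3/2 the integrand is sqrt(t)·t^(s-1)
over [3/2, 2), the kernel integral of t*log(t) enters the sum
∫ over [2, ∞) of t**(-4)·t^(s-1) joins the sum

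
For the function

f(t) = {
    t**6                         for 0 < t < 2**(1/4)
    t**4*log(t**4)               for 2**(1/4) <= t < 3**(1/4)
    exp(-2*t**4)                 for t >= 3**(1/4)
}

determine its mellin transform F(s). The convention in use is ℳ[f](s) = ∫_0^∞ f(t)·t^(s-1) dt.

(-12**(s/4)*s*(s/2 + 3)*log(2)/2 - 2*12**(s/4)*(s/2 + 3)*log(2) + 2*12**(s/4)*(s/2 + 3) + 4*12**(s/4)*sqrt(2)*(s**2/16 + s/2 + 1) + 3*18**(s/4)*s*(s/2 + 3)*log(3)/4 - 3*18**(s/4)*(s/2 + 3) + 3*18**(s/4)*(s/2 + 3)*log(3) + 3**(s/4)*(s/2 + 3)*(s**2/16 + s/2 + 1)*uppergamma(s/4, 6))/(4*6**(s/4)*(s/2 + 3)*(s**2/16 + s/2 + 1))
  Re(s) > -6

undo the power substitution: t**3 on [0, sqrt(2)); t**2*log(t**2) on [sqrt(2), sqrt(3)); exp(-2*t**2) on [sqrt(3), ∞)
invert the power substitution to get t**(3/2) on [0, 2); t*log(t) on [2, 3); exp(-2*t) on [3, ∞)
cuts at 2**(1/4), 3**(1/4): linearity sums the 3 kernel integrals
segment 0 to 2**(1/4) holds t**6; add its integral
between 2**(1/4) and 3**(1/4) the integrand is t**4*log(t**4)·t^(s-1)
piece [3**(1/4), ∞): integrate exp(-2*t**4) against the kernel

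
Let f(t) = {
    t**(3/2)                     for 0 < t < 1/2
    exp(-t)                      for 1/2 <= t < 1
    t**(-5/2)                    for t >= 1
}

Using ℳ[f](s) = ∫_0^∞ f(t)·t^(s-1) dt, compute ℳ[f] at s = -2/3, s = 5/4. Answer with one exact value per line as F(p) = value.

treat the 3 regions marked off by 1/2, 1 separately and sum
between 0 and 1/2 the integrand is t**(3/2)·t^(s-1)
∫ over [1/2, 1) of exp(-t)·t^(s-1) joins the sum
segment [1, ∞) carries t**(-5/2); integrate it

F(-2/3) = -uppergamma(-2/3, 1) + 6/19 + uppergamma(-2/3, 1/2) + 3*2**(1/6)/5
F(5/4) = -uppergamma(5/4, 1) + 2**(1/4)/22 + uppergamma(5/4, 1/2) + 4/5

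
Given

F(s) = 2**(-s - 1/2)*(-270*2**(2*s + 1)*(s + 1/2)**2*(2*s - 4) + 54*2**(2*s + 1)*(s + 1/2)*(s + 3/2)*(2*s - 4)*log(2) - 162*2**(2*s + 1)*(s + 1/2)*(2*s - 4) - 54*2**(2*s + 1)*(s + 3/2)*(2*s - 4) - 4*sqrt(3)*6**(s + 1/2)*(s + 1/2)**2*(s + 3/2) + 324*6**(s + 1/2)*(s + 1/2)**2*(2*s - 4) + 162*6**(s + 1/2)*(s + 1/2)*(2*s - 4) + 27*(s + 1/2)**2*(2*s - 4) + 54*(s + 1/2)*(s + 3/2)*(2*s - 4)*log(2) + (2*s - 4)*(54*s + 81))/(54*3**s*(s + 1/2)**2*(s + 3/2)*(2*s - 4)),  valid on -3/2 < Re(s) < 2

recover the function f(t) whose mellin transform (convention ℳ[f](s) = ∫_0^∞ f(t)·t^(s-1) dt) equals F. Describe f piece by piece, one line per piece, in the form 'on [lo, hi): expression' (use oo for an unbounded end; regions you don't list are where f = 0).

on [0, 1/6): 3*sqrt(3)*t**(3/2)
on [1/6, 2/3): sqrt(3)*sqrt(t)*log(3*t)
on [2/3, 1): sqrt(3)*sqrt(t)*(3*t + 3)
on [1, oo): 1/(9*t**2)

the common scale on t comes off first: t**(3/2) on [0, 1/2); sqrt(t)*log(t) on [1/2, 2); sqrt(t)*(t + 3) on [2, 3); …
remove the shared t-power first: t on [0, 1/2); log(t) on [1/2, 2); t + 3 on [2, 3); …
along the cuts 1/6, 2/3, 1, ℳ[f](s) splits into 4 integrals
on [0, 1/6): add ∫ 3*sqrt(3)*t**(3/2)·t^(s-1) dt
on [1/6, 2/3): add ∫ sqrt(3)*sqrt(t)*log(3*t)·t^(s-1) dt
[2/3, 1) adds the kernel integral of sqrt(3)*sqrt(t)*(3*t + 3)
[1, ∞) adds the kernel integral of 1/(9*t**2)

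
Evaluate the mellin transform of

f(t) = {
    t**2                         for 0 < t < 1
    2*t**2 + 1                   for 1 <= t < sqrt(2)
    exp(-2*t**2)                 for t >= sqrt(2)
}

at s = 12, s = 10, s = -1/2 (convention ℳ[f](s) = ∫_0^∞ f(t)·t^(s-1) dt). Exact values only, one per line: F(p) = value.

strip the power substitution: t on [0, 1); 2*t + 1 on [1, 2); exp(-2*t) on [2, ∞)
along the cuts 1, sqrt(2), ℳ[f](s) splits into 3 integrals
between 0 and 1 the integrand is t**2·t^(s-1)
piece [1, sqrt(2)): integrate (2*t**2 + 1) against the kernel
piece [sqrt(2), ∞): integrate exp(-2*t**2) against the kernel

F(12) = 643*exp(-4)/16 + 657/28
F(10) = 103*exp(-4)/8 + 821/60
F(-1/2) = 2**(1/4)*uppergamma(-1/4, 4)/2 + 2**(3/4)/3 + 4/3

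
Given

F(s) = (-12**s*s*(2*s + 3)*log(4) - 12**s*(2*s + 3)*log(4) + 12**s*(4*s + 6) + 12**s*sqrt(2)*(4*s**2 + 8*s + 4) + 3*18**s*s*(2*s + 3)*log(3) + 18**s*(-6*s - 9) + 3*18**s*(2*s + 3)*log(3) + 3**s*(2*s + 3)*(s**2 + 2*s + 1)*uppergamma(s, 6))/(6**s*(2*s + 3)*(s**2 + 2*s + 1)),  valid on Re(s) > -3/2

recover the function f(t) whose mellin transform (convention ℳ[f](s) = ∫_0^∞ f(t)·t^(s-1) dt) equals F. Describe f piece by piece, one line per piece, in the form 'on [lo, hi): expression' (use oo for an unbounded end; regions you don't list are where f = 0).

on [0, 2): t**(3/2)
on [2, 3): t*log(t)
on [3, oo): exp(-2*t)

breakpoints 2, 3: one integral from each of the 3 segments
on [0, 2) integrate f = t**(3/2) against the kernel
for t in [2, 3): the term is ∫ t*log(t)·t^(s-1)
the [3, ∞) slice contributes ∫ exp(-2*t)·t^(s-1) dt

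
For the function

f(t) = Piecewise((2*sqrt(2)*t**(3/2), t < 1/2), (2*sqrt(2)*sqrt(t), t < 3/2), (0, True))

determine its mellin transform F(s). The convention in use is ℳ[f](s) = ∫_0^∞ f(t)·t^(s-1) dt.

reversing the common scale on t: t**(3/2) on [0, 1); 2*sqrt(t) on [1, 3)
summing 2 kernel integrals split by 1/2 yields ℳ[f](s)
the [0, 1/2) slice contributes ∫ 2*sqrt(2)*t**(3/2)·t^(s-1) dt
∫ 2*sqrt(2)*sqrt(t)·t^(s-1) over [1/2, 3/2)

(4*sqrt(3)*3**s*(2*s + 3) - 4*s - 10)/(2**s*(2*s + 1)*(2*s + 3))
  Re(s) > -3/2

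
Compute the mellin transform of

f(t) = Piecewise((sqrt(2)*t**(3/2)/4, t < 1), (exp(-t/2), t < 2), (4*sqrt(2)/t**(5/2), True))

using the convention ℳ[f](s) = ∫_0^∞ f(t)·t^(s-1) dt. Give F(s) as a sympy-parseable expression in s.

the common scale on t comes off first: t**(3/2) on [0, 1/2); exp(-t) on [1/2, 1); t**(-5/2) on [1, ∞)
breakpoints 1, 2: one integral from each of the 3 segments
segment 0 to 1 holds sqrt(2)*t**(3/2)/4; add its integral
for t in [1, 2): the term is ∫ exp(-t/2)·t^(s-1)
segment [2, ∞) carries 4*sqrt(2)/t**(5/2); integrate it

(2*2**s*(2*s - 5)*(2*s + 3)*uppergamma(s, 1/2) - 2*2**s*(2*s - 5)*(2*s + 3)*uppergamma(s, 1) - 4*2**s*(2*s + 3) + sqrt(2)*(2*s - 5))/(2*(2*s - 5)*(2*s + 3))
  -3/2 < Re(s) < 5/2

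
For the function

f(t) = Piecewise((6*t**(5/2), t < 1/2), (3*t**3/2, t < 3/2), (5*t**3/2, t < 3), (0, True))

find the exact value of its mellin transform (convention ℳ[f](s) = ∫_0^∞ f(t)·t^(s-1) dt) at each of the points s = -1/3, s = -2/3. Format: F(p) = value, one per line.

F(-1/3) = -27*2**(1/3)*3**(2/3)/64 - 9*2**(1/3)/128 + 9*2**(5/6)/26 + 135*3**(2/3)/16
F(-2/3) = -27*2**(2/3)*3**(1/3)/56 - 9*2**(2/3)/112 + 9*2**(1/6)/11 + 135*3**(1/3)/14

slice at 1/2, 3/2, transform all 3 pieces, and sum them
segment 0 to 1/2 holds 6*t**(5/2); add its integral
[1/2, 3/2) adds the kernel integral of 3*t**3/2
segment [3/2, 3) carries 5*t**3/2; integrate it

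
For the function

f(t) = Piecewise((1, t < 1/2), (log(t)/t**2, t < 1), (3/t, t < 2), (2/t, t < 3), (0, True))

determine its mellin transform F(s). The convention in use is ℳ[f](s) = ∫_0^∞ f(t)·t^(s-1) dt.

(3*2**(2*s)*s*(-2*s + (s - 1)**2 + 3) - 6*2**s*s*(s - 1) - 18*2**s*s*(-2*s + (s - 1)**2 + 3) + 4*6**s*s*(-2*s + (s - 1)**2 + 3) + 24*s*(s - 1)**2*log(2) - 24*s*(s - 1)*log(2) + 24*s*(s - 1) + 6*(s - 1)*(-2*s + (s - 1)**2 + 3))/(6*2**s*s*(s - 1)*(-2*s + (s - 1)**2 + 3))
  Re(s) > 0

undo the shared t-power: t on [0, 1/2); log(t)/t on [1/2, 1); 3 on [1, 2); …
along the cuts 1/2, 1, 2, ℳ[f](s) splits into 4 integrals
segment 0 to 1/2 holds 1; add its integral
the [1/2, 1) slice contributes ∫ log(t)/t**2·t^(s-1) dt
over [1, 2), the kernel integral of 3/t enters the sum
for t in [2, 3): the term is ∫ 2/t·t^(s-1)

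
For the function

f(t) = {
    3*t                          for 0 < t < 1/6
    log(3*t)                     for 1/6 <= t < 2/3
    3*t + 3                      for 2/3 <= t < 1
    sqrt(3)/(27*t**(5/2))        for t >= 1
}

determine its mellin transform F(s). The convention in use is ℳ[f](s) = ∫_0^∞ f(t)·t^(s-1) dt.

peel off the common scale on t: 2*t on [0, 1/4); log(2*t) on [1/4, 1); 2*t + 3 on [1, 3/2); …
peel off the common scale on t: t on [0, 1/2); log(t) on [1/2, 2); t + 3 on [2, 3); …
integrate the 4 segments split at 1/6, 2/3, 1, then add the results
[0, 1/6) adds the kernel integral of 3*t
the [1/6, 2/3) slice contributes ∫ log(3*t)·t^(s-1) dt
on [2/3, 1) integrate f = (3*t + 3) against the kernel
segment 1 to ∞ holds sqrt(3)/(27*t**(5/2)); add its integral

(-270*2**(2*s)*s**2*(2*s - 5) + 54*2**(2*s)*s*(s + 1)*(2*s - 5)*log(2) - 162*2**(2*s)*s*(2*s - 5) - 54*2**(2*s)*(s + 1)*(2*s - 5) - 4*sqrt(3)*6**s*s**2*(s + 1) + 324*6**s*s**2*(2*s - 5) + 162*6**s*s*(2*s - 5) + 27*s**2*(2*s - 5) + 54*s*(s + 1)*(2*s - 5)*log(2) + (2*s - 5)*(54*s + 54))/(54*2**(2*s)*(3/2)**s*s**2*(s + 1)*(2*s - 5))
  -1 < Re(s) < 5/2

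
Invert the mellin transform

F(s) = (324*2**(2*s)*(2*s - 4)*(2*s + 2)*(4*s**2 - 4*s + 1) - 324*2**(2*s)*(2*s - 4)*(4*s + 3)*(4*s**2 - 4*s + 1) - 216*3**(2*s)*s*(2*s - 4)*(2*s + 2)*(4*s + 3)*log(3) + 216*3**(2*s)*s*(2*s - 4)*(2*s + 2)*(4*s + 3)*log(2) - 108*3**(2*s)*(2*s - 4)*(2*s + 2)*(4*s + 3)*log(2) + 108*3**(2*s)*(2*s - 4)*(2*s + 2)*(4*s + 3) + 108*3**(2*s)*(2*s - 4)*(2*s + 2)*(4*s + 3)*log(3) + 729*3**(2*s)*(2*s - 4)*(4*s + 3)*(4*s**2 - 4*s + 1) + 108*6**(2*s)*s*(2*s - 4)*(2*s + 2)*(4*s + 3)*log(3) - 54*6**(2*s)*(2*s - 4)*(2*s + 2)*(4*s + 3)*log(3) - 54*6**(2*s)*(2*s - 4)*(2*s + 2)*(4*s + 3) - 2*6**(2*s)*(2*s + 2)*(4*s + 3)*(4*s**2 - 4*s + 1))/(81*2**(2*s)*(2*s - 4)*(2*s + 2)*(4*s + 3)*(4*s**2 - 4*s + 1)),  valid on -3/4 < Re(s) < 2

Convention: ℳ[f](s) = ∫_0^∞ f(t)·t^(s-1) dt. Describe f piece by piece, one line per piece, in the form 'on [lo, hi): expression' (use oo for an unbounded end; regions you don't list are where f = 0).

on [0, 1): t**(3/4)
on [1, 9/4): 2*t
on [9/4, 9): log(sqrt(t))/sqrt(t)
on [9, oo): t**(-2)

strip the power substitution: t**(3/2) on [0, 1); 2*t**2 on [1, 3/2); log(t)/t on [3/2, 3); …
the 4 pieces separated at 1, 9/4, 9 each add one integral
segment [0, 1) carries t**(3/4); integrate it
segment 1 to 9/4 holds 2*t; add its integral
over [9/4, 9), the kernel integral of log(sqrt(t))/sqrt(t) enters the sum
∫ t**(-2)·t^(s-1) over [9, ∞)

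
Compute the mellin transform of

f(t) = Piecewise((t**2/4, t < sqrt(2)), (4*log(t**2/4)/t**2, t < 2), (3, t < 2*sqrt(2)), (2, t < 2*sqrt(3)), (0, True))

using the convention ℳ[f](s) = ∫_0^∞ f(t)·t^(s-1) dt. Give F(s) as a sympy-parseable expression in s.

2**(s/2)*(-4*2**(s/2)*s*(s + 2) - 6*2**(s/2)*(s + 2)*(s**2 - 4*s + 4) + 2*2**s*(s + 2)*(s**2 - 4*s + 4) + 4*6**(s/2)*(s + 2)*(s**2 - 4*s + 4) + 4*s**2*(s + 2)*log(2) - 8*s*(s + 2)*log(2) + 8*s*(s + 2) + s*(s**2 - 4*s + 4))/(2*s*(s + 2)*(s**2 - 4*s + 4))
  Re(s) > -2

invert the common scale on t to get t**2 on [0, sqrt(2)/2); log(t**2)/t**2 on [sqrt(2)/2, 1); 3 on [1, sqrt(2)); …
undo the power substitution: t on [0, 1/2); log(t)/t on [1/2, 1); 3 on [1, 2); …
the 4 pieces separated at sqrt(2), 2, 2*sqrt(2) each add one integral
segment 0 to sqrt(2) holds t**2/4; add its integral
the [sqrt(2), 2) slice contributes ∫ 4*log(t**2/4)/t**2·t^(s-1) dt
piece [2, 2*sqrt(2)): integrate 3 against the kernel
∫ 2·t^(s-1) over [2*sqrt(2), 2*sqrt(3))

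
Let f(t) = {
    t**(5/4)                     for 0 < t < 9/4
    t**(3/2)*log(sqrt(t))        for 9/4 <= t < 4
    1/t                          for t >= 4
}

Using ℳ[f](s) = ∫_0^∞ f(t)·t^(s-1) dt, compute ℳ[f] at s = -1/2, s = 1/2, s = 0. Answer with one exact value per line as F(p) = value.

strip the shared t-power: t**(3/4) on [0, 9/4); t*log(sqrt(t)) on [9/4, 4); t**(-3/2) on [4, ∞)
the power substitution comes off first: t**(3/2) on [0, 3/2); t**2*log(t) on [3/2, 2); t**(-3) on [2, ∞)
remove the shared t-power first: sqrt(t) on [0, 3/2); t*log(t) on [3/2, 2); t**(-4) on [2, ∞)
decompose at 9/4, 4; ℳ[f](s) sums the 3 pieces' integrals
on [0, 9/4) integrate f = t**(5/4) against the kernel
∫ over [9/4, 4) of t**(3/2)*log(sqrt(t))·t^(s-1) joins the sum
on [4, ∞) integrate f = 1/t against the kernel

F(-1/2) = -9*log(3)/4 - 19/24 + sqrt(6) + 25*log(2)/4
F(1/2) = -81*log(3)/32 - 47/128 + 27*sqrt(6)/28 + 337*log(2)/32
F(0) = -9*log(3)/4 - 7/9 + 9*sqrt(6)/10 + 91*log(2)/12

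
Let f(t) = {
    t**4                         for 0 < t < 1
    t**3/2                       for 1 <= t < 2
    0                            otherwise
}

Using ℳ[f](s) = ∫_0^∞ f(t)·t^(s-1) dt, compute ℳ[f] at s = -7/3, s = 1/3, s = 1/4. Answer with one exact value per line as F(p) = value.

F(-7/3) = -3/20 + 3*2**(2/3)/4
F(1/3) = 21/260 + 6*2**(1/3)/5
F(1/4) = 18/221 + 16*2**(1/4)/13

invert the shared t-power to get t**2 on [0, 1); t/2 on [1, 2)
the shared t-power comes off first: t on [0, 1); 1/2 on [1, 2)
breakpoints 1: one integral from each of the 2 segments
on [0, 1) integrate f = t**4 against the kernel
for t in [1, 2): the term is ∫ t**3/2·t^(s-1)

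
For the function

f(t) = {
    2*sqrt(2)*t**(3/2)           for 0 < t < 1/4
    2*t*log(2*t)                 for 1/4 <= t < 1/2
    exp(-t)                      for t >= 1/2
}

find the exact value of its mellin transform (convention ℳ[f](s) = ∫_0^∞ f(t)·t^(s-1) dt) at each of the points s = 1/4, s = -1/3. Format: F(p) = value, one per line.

strip the common scale on t: t**(3/2) on [0, 1/2); t*log(t) on [1/2, 1); exp(-t/2) on [1, ∞)
integrate the 3 segments split at 1/4, 1/2, then add the results
on [0, 1/4) integrate f = 2*sqrt(2)*t**(3/2) against the kernel
over [1/4, 1/2), the kernel integral of 2*t*log(2*t) enters the sum
∫ exp(-t)·t^(s-1) over [1/2, ∞)

F(1/4) = -8*2**(3/4)/25 + 1/7 + sqrt(2)*log(2)/5 + 4*sqrt(2)/25 + uppergamma(1/4, 1/2)
F(-1/3) = 2**(2/3)*(-63*2**(2/3) + 12*sqrt(2) + 28*2**(1/3)*uppergamma(-1/3, 1/2) + 42*log(2) + 63)/56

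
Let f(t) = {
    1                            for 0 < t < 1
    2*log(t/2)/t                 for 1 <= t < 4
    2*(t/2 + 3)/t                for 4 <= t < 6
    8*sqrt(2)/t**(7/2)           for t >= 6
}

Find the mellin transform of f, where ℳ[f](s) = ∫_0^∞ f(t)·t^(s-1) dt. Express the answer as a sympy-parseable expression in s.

reversing the common scale on t: 1 on [0, 1/2); log(t)/t on [1/2, 2); (t + 3)/t on [2, 3); …
strip the shared t-power: t on [0, 1/2); log(t) on [1/2, 2); t + 3 on [2, 3); …
f breaks at 1, 4, 6 into 4 integrals to sum
on [0, 1): add ∫ 1·t^(s-1) dt
over [1, 4), the kernel integral of 2*log(t/2)/t enters the sum
the [4, 6) slice contributes ∫ 2*(t/2 + 3)/t·t^(s-1) dt
on [6, ∞): add ∫ 8*sqrt(2)/t**(7/2)·t^(s-1) dt

2**s*2**(1 - s)*(54*2**(2*s - 2)*s*(s - 1)*(2*s - 7)*log(2) - 54*2**(2*s - 2)*s*(2*s - 7) - 270*2**(2*s - 2)*(s - 1)**2*(2*s - 7) - 162*2**(2*s - 2)*(s - 1)*(2*s - 7) - 4*sqrt(3)*6**(s - 1)*s*(s - 1)**2 + 324*6**(s - 1)*(s - 1)**2*(2*s - 7) + 162*6**(s - 1)*(s - 1)*(2*s - 7) + 54*s*(s - 1)*(2*s - 7)*log(2) + 54*s*(2*s - 7) + 27*(s - 1)**2*(2*s - 7))/(54*s*(s - 1)**2*(2*s - 7))
  0 < Re(s) < 7/2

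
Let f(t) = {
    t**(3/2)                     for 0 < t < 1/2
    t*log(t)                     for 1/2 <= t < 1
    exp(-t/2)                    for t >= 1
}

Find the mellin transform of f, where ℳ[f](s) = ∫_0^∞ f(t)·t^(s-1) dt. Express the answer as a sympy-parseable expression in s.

summing 3 kernel integrals split by 1/2, 1 yields ℳ[f](s)
between 0 and 1/2 the integrand is t**(3/2)·t^(s-1)
over [1/2, 1), the kernel integral of t*log(t) enters the sum
piece [1, ∞): integrate exp(-t/2) against the kernel

(2*2**(2*s)*(2*s + 3)*(s**2 + 2*s + 1)*uppergamma(s, 1/2) - 2*2**s*(2*s + 3) + s*(2*s + 3)*log(2) + 2*s + (2*s + 3)*log(2) + sqrt(2)*(s**2 + 2*s + 1) + 3)/(2*2**s*(2*s + 3)*(s**2 + 2*s + 1))
  Re(s) > -3/2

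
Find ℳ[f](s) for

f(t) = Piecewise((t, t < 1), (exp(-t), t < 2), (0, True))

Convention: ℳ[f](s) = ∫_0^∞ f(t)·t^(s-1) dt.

((s + 1)*uppergamma(s, 1) - (s + 1)*uppergamma(s, 2) + 1)/(s + 1)
  Re(s) > -1

cuts at 1: linearity sums the 2 kernel integrals
for t in [0, 1): the term is ∫ t·t^(s-1)
segment 1 to 2 holds exp(-t); add its integral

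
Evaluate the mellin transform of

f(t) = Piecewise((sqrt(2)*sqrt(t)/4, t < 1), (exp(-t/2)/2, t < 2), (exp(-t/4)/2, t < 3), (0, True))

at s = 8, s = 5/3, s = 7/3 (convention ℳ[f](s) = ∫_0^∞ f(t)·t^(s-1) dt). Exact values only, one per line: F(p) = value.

F(8) = -349623630*exp(-3/4) - 1753600*exp(-1) + sqrt(2)/34 + 273351111*exp(-1/2)
F(5/3) = -4*2**(1/3)*uppergamma(5/3, 3/4) - 2**(2/3)*uppergamma(5/3, 1) + 3*sqrt(2)/26 + 2**(2/3)*uppergamma(5/3, 1/2) + 4*2**(1/3)*uppergamma(5/3, 1/2)
F(7/3) = -8*2**(2/3)*uppergamma(7/3, 3/4) - 2*2**(1/3)*uppergamma(7/3, 1) + 3*sqrt(2)/34 + 2*2**(1/3)*uppergamma(7/3, 1/2) + 8*2**(2/3)*uppergamma(7/3, 1/2)

strip the shared t-power: sqrt(2)*t**(3/2)/4 on [0, 1); t*exp(-t/2)/2 on [1, 2); t*exp(-t/4)/2 on [2, 3)
the common scale on t comes off first: t**(3/2) on [0, 1/2); t*exp(-t) on [1/2, 1); t*exp(-t/2) on [1, 3/2)
remove the shared t-power first: sqrt(t) on [0, 1/2); exp(-t) on [1/2, 1); exp(-t/2) on [1, 3/2)
decompose at 1, 2; ℳ[f](s) sums the 3 pieces' integrals
over [0, 1), the kernel integral of sqrt(2)*sqrt(t)/4 enters the sum
between 1 and 2 the integrand is exp(-t/2)/2·t^(s-1)
for t in [2, 3): the term is ∫ exp(-t/4)/2·t^(s-1)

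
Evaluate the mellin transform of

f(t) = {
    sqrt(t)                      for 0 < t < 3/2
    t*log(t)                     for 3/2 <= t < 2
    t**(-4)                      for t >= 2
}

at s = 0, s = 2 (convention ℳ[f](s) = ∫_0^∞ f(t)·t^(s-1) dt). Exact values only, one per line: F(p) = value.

decompose at 3/2, 2; ℳ[f](s) sums the 3 pieces' integrals
over [0, 3/2), the kernel integral of sqrt(t) enters the sum
segment 3/2 to 2 holds t*log(t); add its integral
on [2, ∞) integrate f = t**(-4) against the kernel

F(0) = -31/64 + log(8*sqrt(6)/9) + sqrt(6)
F(2) = -9*log(3)/8 - 7/18 + 9*sqrt(6)/20 + 91*log(2)/24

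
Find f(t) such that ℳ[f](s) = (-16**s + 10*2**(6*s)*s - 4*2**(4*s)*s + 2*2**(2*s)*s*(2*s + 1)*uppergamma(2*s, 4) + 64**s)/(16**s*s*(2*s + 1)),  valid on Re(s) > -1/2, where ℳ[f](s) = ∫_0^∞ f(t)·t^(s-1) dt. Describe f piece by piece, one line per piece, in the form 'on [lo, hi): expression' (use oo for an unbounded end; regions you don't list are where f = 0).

undo the power substitution: t on [0, 1); 2*t + 1 on [1, 2); exp(-2*t) on [2, ∞)
linearity at 1, 4 turns ℳ[f](s) into 3 summed integrals
between 0 and 1 the integrand is sqrt(t)·t^(s-1)
on [1, 4): add ∫ (2*sqrt(t) + 1)·t^(s-1) dt
∫ exp(-2*sqrt(t))·t^(s-1) over [4, ∞)

on [0, 1): sqrt(t)
on [1, 4): 2*sqrt(t) + 1
on [4, oo): exp(-2*sqrt(t))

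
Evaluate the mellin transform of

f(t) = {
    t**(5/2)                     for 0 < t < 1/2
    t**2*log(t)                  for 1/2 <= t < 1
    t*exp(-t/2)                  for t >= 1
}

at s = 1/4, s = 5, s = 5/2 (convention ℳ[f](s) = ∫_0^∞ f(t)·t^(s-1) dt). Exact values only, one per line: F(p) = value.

remove the shared t-power first: t**(3/2) on [0, 1/2); t*log(t) on [1/2, 1); exp(-t/2) on [1, ∞)
slice at 1/2, 1, transform all 3 pieces, and sum them
the [0, 1/2) slice contributes ∫ t**(5/2)·t^(s-1) dt
piece [1/2, 1): integrate t**2*log(t) against the kernel
[1, ∞) adds the kernel integral of t*exp(-t/2)

F(1/4) = 2**(3/4)*(-352*2**(1/4) + 88 + 81*sqrt(2) + 198*log(2) + 3564*sqrt(2)*uppergamma(5/4, 1/2))/3564
F(5) = -127/6272 + sqrt(2)/1920 + log(2)/896 + 12662*exp(-1/2)
F(5/2) = -559/12960 + sqrt(2)/648 + sqrt(2)*log(2)/144 + 15*sqrt(2)*sqrt(pi)*erfc(sqrt(2)/2) + 42*exp(-1/2)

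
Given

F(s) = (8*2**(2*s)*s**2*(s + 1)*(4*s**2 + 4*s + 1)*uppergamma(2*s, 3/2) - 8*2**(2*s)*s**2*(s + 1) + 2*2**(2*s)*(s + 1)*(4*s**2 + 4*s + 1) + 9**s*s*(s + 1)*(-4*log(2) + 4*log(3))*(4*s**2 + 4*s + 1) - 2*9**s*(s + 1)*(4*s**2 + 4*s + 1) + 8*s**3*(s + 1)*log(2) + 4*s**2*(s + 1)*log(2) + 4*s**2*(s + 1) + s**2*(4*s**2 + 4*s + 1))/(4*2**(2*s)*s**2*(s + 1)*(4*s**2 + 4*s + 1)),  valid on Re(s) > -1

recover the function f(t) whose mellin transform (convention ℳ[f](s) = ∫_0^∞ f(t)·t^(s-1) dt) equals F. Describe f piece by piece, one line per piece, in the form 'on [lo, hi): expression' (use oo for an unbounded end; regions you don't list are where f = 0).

on [0, 1/4): t
on [1/4, 1): sqrt(t)*log(sqrt(t))
on [1, 9/4): log(sqrt(t))
on [9/4, oo): exp(-sqrt(t))

remove the power substitution first: t**2 on [0, 1/2); t*log(t) on [1/2, 1); log(t) on [1, 3/2); …
cuts at 1/4, 1, 9/4: linearity sums the 4 kernel integrals
[0, 1/4) adds the kernel integral of t
∫ sqrt(t)*log(sqrt(t))·t^(s-1) over [1/4, 1)
for t in [1, 9/4): the term is ∫ log(sqrt(t))·t^(s-1)
[9/4, ∞) adds the kernel integral of exp(-sqrt(t))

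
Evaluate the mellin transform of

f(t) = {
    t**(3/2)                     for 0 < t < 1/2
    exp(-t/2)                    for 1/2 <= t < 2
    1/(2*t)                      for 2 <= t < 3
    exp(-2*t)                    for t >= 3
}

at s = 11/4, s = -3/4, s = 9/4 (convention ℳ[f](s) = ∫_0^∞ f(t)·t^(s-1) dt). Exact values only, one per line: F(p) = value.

along the cuts 1/2, 2, 3, ℳ[f](s) splits into 4 integrals
∫ over [0, 1/2) of t**(3/2)·t^(s-1) joins the sum
[1/2, 2) adds the kernel integral of exp(-t/2)
on [2, 3): add ∫ 1/(2*t)·t^(s-1) dt
segment 3 to ∞ holds exp(-2*t); add its integral

F(11/4) = -4*2**(3/4)*uppergamma(11/4, 1) - 537*2**(3/4)/952 + 2**(1/4)*uppergamma(11/4, 6)/8 + 6*3**(3/4)/7 + 4*2**(3/4)*uppergamma(11/4, 1/4)
F(-3/4) = -2**(1/4)*uppergamma(-3/4, 1)/2 - 2*3**(1/4)/63 + 2**(3/4)*uppergamma(-3/4, 6) + 31*2**(1/4)/42 + 2**(1/4)*uppergamma(-3/4, 1/4)/2
F(9/4) = -4*2**(1/4)*uppergamma(9/4, 1) - 47*2**(1/4)/60 + 2**(3/4)*uppergamma(9/4, 6)/8 + 6*3**(1/4)/5 + 4*2**(1/4)*uppergamma(9/4, 1/4)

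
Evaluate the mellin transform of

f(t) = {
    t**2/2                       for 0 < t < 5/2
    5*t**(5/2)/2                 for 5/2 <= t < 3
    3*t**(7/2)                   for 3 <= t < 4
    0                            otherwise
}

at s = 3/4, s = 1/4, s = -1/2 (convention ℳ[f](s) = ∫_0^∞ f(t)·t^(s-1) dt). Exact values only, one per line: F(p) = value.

cuts at 5/2, 3: linearity sums the 3 kernel integrals
∫ over [0, 5/2) of t**2/2·t^(s-1) joins the sum
segment [5/2, 3) carries 5*t**(5/2)/2; integrate it
segment [3, 4) carries 3*t**(7/2); integrate it

F(3/4) = -8046*3**(1/4)/221 - 625*2**(3/4)*5**(1/4)/104 + 25*2**(1/4)*5**(3/4)/44 + 3072*sqrt(2)/17
F(1/4) = -738*3**(3/4)/55 - 125*2**(1/4)*5**(3/4)/44 + 25*2**(3/4)*5**(1/4)/36 + 512*sqrt(2)/5
F(-1/2) = 5*sqrt(10)/12 + 647/16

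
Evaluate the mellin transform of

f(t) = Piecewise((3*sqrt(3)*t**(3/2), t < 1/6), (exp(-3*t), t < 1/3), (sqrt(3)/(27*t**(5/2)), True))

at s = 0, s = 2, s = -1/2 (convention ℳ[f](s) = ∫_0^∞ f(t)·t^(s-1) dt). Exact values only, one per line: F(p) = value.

peel off the common scale on t: t**(3/2) on [0, 1/2); exp(-t) on [1/2, 1); t**(-5/2) on [1, ∞)
slice at 1/6, 1/3, transform all 3 pieces, and sum them
between 0 and 1/6 the integrand is 3*sqrt(3)*t**(3/2)·t^(s-1)
for t in [1/6, 1/3): the term is ∫ exp(-3*t)·t^(s-1)
∫ over [1/3, ∞) of sqrt(3)/(27*t**(5/2))·t^(s-1) joins the sum

F(0) = Ei(-1) + sqrt(2)/6 + 2/5 - Ei(-1/2)
F(2) = -2*exp(-1)/9 + sqrt(2)/504 + exp(-1/2)/6 + 2/9
F(-1/2) = -2*sqrt(3)*sqrt(pi)*erfc(sqrt(2)/2) - 2*sqrt(3)*exp(-1) + 2*sqrt(3)*sqrt(pi)*erfc(1) + 5*sqrt(3)/6 + 2*sqrt(6)*exp(-1/2)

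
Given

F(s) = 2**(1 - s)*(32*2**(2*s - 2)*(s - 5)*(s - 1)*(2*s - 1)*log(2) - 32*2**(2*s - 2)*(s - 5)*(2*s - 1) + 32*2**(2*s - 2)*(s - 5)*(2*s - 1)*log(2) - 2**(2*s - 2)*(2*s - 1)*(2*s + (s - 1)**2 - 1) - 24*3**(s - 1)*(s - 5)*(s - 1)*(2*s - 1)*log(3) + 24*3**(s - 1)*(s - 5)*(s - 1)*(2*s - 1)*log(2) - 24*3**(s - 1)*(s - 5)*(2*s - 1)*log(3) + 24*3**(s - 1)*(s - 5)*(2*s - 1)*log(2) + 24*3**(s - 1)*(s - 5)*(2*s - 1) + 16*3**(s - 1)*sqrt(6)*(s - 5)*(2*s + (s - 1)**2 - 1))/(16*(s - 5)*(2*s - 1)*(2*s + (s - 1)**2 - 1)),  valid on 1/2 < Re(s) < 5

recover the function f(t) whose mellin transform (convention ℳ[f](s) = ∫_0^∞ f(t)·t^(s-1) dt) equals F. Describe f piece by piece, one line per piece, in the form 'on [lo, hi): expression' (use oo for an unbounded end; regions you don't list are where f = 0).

on [0, 3/2): 1/sqrt(t)
on [3/2, 2): log(t)
on [2, oo): t**(-5)

peel off the shared t-power: sqrt(t) on [0, 3/2); t*log(t) on [3/2, 2); t**(-4) on [2, ∞)
the 3 pieces separated at 3/2, 2 each add one integral
over [0, 3/2), the kernel integral of 1/sqrt(t) enters the sum
piece [3/2, 2): integrate log(t) against the kernel
for t in [2, ∞): the term is ∫ t**(-5)·t^(s-1)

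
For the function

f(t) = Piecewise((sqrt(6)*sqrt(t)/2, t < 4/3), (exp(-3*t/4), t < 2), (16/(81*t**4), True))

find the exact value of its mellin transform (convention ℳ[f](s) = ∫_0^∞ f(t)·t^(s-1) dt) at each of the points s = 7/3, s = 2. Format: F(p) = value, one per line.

strip the common scale on t: sqrt(t) on [0, 2); exp(-t/2) on [2, 3); t**(-4) on [3, ∞)
the 3 pieces separated at 4/3, 2 each add one integral
for t in [0, 4/3): the term is ∫ sqrt(6)*sqrt(t)/2·t^(s-1)
the [4/3, 2) slice contributes ∫ exp(-3*t/4)·t^(s-1) dt
∫ over [2, ∞) of 16/(81*t**4)·t^(s-1) joins the sum

F(7/3) = -16*6**(2/3)*uppergamma(7/3, 3/2)/27 + 4*2**(1/3)/135 + 64*2**(1/6)*3**(2/3)/153 + 16*6**(2/3)*uppergamma(7/3, 1)/27
F(2) = -40*exp(-3/2)/9 + 2/81 + 32*sqrt(2)/45 + 32*exp(-1)/9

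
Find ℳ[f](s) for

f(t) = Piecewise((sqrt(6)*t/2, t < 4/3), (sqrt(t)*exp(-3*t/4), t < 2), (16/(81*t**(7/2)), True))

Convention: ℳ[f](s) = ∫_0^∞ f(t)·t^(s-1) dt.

reversing the shared t-power: sqrt(6)*sqrt(t)/2 on [0, 4/3); exp(-3*t/4) on [4/3, 2); 16/(81*t**4) on [2, ∞)
the common scale on t comes off first: sqrt(t) on [0, 2); exp(-t/2) on [2, 3); t**(-4) on [3, ∞)
along the cuts 4/3, 2, ℳ[f](s) splits into 3 integrals
∫ over [0, 4/3) of sqrt(6)*t/2·t^(s-1) joins the sum
segment [4/3, 2) carries sqrt(t)*exp(-3*t/4); integrate it
on [2, ∞) integrate f = 16/(81*t**(7/2)) against the kernel

(2/3)**(s + 1/2)*(2*2**s*(2*s - 7) + 2**(s + 1/2)*(s + 1)*(2*s - 7)*uppergamma(s + 1/2, 1) - 2**(s + 1/2)*(s + 1)*(2*s - 7)*uppergamma(s + 1/2, 3/2) - 2*3**(s + 1/2)*(s + 1)/81)/((s + 1)*(2*s - 7))
  -1 < Re(s) < 7/2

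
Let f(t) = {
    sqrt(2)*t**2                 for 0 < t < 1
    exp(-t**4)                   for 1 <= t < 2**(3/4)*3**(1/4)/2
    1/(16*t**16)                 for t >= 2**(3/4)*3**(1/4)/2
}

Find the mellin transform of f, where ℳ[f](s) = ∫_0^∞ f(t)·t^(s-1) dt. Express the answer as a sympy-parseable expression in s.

(2**(3/4)/2)**s*(81*2**(s/4)*(s - 16)*(s + 2)*uppergamma(s/4, 1) - 81*2**(s/4)*(s - 16)*(s + 2)*uppergamma(s/4, 3/2) + 324*2**(s/4 + 1/2)*(s - 16) - 4*3**(s/4)*(s + 2))/(324*(s - 16)*(s + 2))
  -2 < Re(s) < 16

peel off the power substitution: sqrt(2)*t on [0, 1); exp(-t**2) on [1, sqrt(6)/2); 1/(16*t**8) on [sqrt(6)/2, ∞)
remove the power substitution first: sqrt(2)*sqrt(t) on [0, 1); exp(-t) on [1, 3/2); 1/(16*t**4) on [3/2, ∞)
peel off the common scale on t: sqrt(t) on [0, 2); exp(-t/2) on [2, 3); t**(-4) on [3, ∞)
split f at 1, 2**(3/4)*3**(1/4)/2: ℳ[f](s) collects 3 kernel integrals
[0, 1) adds the kernel integral of sqrt(2)*t**2
for t in [1, 2**(3/4)*3**(1/4)/2): the term is ∫ exp(-t**4)·t^(s-1)
the [2**(3/4)*3**(1/4)/2, ∞) slice contributes ∫ 1/(16*t**16)·t^(s-1) dt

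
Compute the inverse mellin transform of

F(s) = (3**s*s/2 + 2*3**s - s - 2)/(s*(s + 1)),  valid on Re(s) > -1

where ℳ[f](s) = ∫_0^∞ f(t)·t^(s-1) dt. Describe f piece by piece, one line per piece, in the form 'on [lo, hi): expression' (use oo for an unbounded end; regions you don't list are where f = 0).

on [0, 1): t/2
on [1, 3): 2 - t/2

peel off the common scale on t: t on [0, 1/2); 2 - t on [1/2, 3/2)
cuts at 1: linearity sums the 2 kernel integrals
for t in [0, 1): the term is ∫ t/2·t^(s-1)
piece [1, 3): integrate (2 - t/2) against the kernel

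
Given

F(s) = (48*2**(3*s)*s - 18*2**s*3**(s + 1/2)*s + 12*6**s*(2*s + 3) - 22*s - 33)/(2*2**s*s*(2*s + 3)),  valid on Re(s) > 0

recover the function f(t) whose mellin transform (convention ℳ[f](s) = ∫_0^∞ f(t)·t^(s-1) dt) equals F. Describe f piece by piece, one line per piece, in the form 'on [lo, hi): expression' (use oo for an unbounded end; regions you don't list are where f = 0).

on [0, 1/2): 1/2
on [1/2, 3): 6
on [3, 4): 3*t**(3/2)/2

the 3 pieces separated at 1/2, 3 each add one integral
on [0, 1/2) integrate f = 1/2 against the kernel
on [1/2, 3) integrate f = 6 against the kernel
segment [3, 4) carries 3*t**(3/2)/2; integrate it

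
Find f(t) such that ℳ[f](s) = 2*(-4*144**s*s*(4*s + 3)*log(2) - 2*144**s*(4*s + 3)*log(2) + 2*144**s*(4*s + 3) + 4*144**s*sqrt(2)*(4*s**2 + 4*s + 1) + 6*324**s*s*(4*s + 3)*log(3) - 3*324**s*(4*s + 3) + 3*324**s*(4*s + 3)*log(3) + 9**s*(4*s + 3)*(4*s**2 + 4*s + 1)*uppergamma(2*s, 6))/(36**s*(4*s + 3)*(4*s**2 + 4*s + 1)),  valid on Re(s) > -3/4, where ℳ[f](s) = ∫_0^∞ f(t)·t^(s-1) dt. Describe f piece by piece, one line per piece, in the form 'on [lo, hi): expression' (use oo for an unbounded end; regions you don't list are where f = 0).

reversing the power substitution: t**(3/2) on [0, 2); t*log(t) on [2, 3); exp(-2*t) on [3, ∞)
decompose at 4, 9; ℳ[f](s) sums the 3 pieces' integrals
[0, 4) adds the kernel integral of t**(3/4)
piece [4, 9): integrate sqrt(t)*log(sqrt(t)) against the kernel
[9, ∞) adds the kernel integral of exp(-2*sqrt(t))

on [0, 4): t**(3/4)
on [4, 9): sqrt(t)*log(sqrt(t))
on [9, oo): exp(-2*sqrt(t))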